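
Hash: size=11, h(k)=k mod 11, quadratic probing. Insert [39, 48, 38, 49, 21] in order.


Insertions: 39->slot 6; 48->slot 4; 38->slot 5; 49->slot 9; 21->slot 10
Table: [None, None, None, None, 48, 38, 39, None, None, 49, 21]


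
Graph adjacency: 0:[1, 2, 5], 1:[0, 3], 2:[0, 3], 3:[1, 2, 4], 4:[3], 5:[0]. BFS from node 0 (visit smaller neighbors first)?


BFS queue: start with [0]
Visit order: [0, 1, 2, 5, 3, 4]


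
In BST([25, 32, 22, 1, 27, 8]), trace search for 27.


BST root = 25
Search for 27: compare at each node
Path: [25, 32, 27]


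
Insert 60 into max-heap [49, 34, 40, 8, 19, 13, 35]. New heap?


Append 60: [49, 34, 40, 8, 19, 13, 35, 60]
Bubble up: swap idx 7(60) with idx 3(8); swap idx 3(60) with idx 1(34); swap idx 1(60) with idx 0(49)
Result: [60, 49, 40, 34, 19, 13, 35, 8]


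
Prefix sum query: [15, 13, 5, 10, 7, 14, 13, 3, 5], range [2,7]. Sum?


Prefix sums: [0, 15, 28, 33, 43, 50, 64, 77, 80, 85]
Sum[2..7] = prefix[8] - prefix[2] = 80 - 28 = 52


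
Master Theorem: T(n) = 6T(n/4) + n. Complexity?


a=6, b=4, c=1. log_4(6)=1.292 > c=1. Case 1: O(n^log_b(a)) = O(n^1.292)
Complexity: O(n^1.292)


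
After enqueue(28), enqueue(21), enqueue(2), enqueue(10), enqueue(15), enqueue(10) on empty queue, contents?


enqueue(28) -> [28]
enqueue(21) -> [28, 21]
enqueue(2) -> [28, 21, 2]
enqueue(10) -> [28, 21, 2, 10]
enqueue(15) -> [28, 21, 2, 10, 15]
enqueue(10) -> [28, 21, 2, 10, 15, 10]
Final queue (front to back): [28, 21, 2, 10, 15, 10]


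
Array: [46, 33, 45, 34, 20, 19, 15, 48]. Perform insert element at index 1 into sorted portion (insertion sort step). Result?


After one pass: [33, 46, 45, 34, 20, 19, 15, 48]


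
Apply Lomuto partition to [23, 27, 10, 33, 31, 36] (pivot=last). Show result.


Elements <= 36 go left of pivot.
Result: [23, 27, 10, 33, 31, 36], pivot at index 5


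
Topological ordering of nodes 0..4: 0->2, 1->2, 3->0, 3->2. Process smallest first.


Kahn's algorithm, process smallest node first
Order: [1, 3, 0, 2, 4]


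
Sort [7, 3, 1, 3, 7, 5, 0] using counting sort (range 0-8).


Count array: [1, 1, 0, 2, 0, 1, 0, 2, 0]
Reconstruct: [0, 1, 3, 3, 5, 7, 7]


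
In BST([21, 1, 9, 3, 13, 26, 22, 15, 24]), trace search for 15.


BST root = 21
Search for 15: compare at each node
Path: [21, 1, 9, 13, 15]


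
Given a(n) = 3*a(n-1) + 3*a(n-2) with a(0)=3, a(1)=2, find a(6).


Build bottom-up:
...a(4)=198, a(5)=747, a(6)=3*747+3*198=2835


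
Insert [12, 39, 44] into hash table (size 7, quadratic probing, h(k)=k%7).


Insertions: 12->slot 5; 39->slot 4; 44->slot 2
Table: [None, None, 44, None, 39, 12, None]


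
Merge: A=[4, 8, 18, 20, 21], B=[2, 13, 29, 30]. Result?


Compare heads, take smaller each step.
Merged: [2, 4, 8, 13, 18, 20, 21, 29, 30]


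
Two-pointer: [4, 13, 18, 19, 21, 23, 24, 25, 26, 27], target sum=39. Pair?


Two pointers: lo=0, hi=9
Found pair: (13, 26) summing to 39


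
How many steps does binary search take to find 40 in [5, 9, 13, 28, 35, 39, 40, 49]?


Search for 40:
[0,7] mid=3 arr[3]=28
[4,7] mid=5 arr[5]=39
[6,7] mid=6 arr[6]=40
Total: 3 comparisons


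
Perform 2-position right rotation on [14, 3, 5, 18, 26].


Right rotate by 2: [18, 26, 14, 3, 5]


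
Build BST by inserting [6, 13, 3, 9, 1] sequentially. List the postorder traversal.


Root = 6; build tree by BST insertion.
Postorder traversal: [1, 3, 9, 13, 6]


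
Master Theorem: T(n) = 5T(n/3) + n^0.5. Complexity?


a=5, b=3, c=0.5. log_3(5)=1.465 > c=0.5. Case 1: O(n^log_b(a)) = O(n^1.465)
Complexity: O(n^1.465)


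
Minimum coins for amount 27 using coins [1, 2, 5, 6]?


dp[0]=0; dp[i]=1+min(dp[i-c] for c in coins)
...dp[22]=4, dp[23]=4, dp[24]=4, dp[25]=5, dp[26]=5, dp[27]=5
Minimum coins for 27 = 5


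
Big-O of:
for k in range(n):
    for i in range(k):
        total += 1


Per nesting level: O(n) * O(n) [triangular over k] = O(n^2)
Complexity: O(n^2)


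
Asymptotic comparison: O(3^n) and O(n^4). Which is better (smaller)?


quartic grows slower than exponential (base 3)
O(n^4) is asymptotically smaller; O(3^n) grows faster


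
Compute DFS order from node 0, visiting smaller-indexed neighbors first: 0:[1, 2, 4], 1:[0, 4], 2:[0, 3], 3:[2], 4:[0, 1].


DFS stack-based: start with [0]
Visit order: [0, 1, 4, 2, 3]


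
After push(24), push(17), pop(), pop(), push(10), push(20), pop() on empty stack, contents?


push(24) -> [24]
push(17) -> [24, 17]
pop() returns 17 -> [24]
pop() returns 24 -> []
push(10) -> [10]
push(20) -> [10, 20]
pop() returns 20 -> [10]
Final stack (bottom to top): [10]


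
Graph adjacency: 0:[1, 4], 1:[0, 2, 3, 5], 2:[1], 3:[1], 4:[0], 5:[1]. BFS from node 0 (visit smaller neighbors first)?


BFS queue: start with [0]
Visit order: [0, 1, 4, 2, 3, 5]


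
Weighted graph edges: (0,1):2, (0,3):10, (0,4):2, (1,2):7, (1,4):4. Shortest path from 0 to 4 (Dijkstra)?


Dijkstra from 0:
Distances: {0: 0, 1: 2, 2: 9, 3: 10, 4: 2}
Shortest distance to 4 = 2, path = [0, 4]


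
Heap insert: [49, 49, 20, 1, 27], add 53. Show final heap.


Append 53: [49, 49, 20, 1, 27, 53]
Bubble up: swap idx 5(53) with idx 2(20); swap idx 2(53) with idx 0(49)
Result: [53, 49, 49, 1, 27, 20]


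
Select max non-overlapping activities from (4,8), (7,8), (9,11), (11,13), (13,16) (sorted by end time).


Greedy: pick earliest-ending, then skip overlaps.
Selected (4 activities): [(4, 8), (9, 11), (11, 13), (13, 16)]


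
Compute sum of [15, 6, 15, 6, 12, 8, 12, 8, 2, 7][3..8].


Prefix sums: [0, 15, 21, 36, 42, 54, 62, 74, 82, 84, 91]
Sum[3..8] = prefix[9] - prefix[3] = 84 - 36 = 48


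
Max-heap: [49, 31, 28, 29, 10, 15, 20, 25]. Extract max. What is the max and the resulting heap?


Max = 49
Replace root with last, heapify down
Resulting heap: [31, 29, 28, 25, 10, 15, 20]


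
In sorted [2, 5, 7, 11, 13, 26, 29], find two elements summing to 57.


Two pointers: lo=0, hi=6
No pair sums to 57


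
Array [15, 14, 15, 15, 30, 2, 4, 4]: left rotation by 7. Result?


Left rotate by 7: [4, 15, 14, 15, 15, 30, 2, 4]


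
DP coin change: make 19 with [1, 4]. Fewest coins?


dp[0]=0; dp[i]=1+min(dp[i-c] for c in coins)
...dp[14]=5, dp[15]=6, dp[16]=4, dp[17]=5, dp[18]=6, dp[19]=7
Minimum coins for 19 = 7


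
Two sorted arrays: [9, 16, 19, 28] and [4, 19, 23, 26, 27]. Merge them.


Compare heads, take smaller each step.
Merged: [4, 9, 16, 19, 19, 23, 26, 27, 28]


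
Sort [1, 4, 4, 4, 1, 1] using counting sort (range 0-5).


Count array: [0, 3, 0, 0, 3, 0]
Reconstruct: [1, 1, 1, 4, 4, 4]


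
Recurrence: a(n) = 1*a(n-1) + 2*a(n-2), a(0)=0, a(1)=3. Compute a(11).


Build bottom-up:
...a(9)=513, a(10)=1023, a(11)=1*1023+2*513=2049


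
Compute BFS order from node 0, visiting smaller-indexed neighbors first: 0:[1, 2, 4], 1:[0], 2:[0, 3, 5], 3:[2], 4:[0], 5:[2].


BFS queue: start with [0]
Visit order: [0, 1, 2, 4, 3, 5]


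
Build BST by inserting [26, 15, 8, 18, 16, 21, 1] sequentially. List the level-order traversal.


Root = 26; build tree by BST insertion.
Level-Order traversal: [26, 15, 8, 18, 1, 16, 21]


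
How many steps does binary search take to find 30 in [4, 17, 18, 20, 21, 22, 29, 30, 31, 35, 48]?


Search for 30:
[0,10] mid=5 arr[5]=22
[6,10] mid=8 arr[8]=31
[6,7] mid=6 arr[6]=29
[7,7] mid=7 arr[7]=30
Total: 4 comparisons


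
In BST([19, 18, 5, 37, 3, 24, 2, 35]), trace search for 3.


BST root = 19
Search for 3: compare at each node
Path: [19, 18, 5, 3]


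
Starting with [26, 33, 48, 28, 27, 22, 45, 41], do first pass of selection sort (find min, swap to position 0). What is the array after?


After one pass: [22, 33, 48, 28, 27, 26, 45, 41]


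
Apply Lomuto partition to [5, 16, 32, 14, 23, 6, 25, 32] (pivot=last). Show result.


Elements <= 32 go left of pivot.
Result: [5, 16, 32, 14, 23, 6, 25, 32], pivot at index 7


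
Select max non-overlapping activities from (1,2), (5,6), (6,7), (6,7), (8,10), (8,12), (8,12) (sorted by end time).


Greedy: pick earliest-ending, then skip overlaps.
Selected (4 activities): [(1, 2), (5, 6), (6, 7), (8, 10)]


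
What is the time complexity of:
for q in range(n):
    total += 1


Per nesting level: O(n) = O(n)
Complexity: O(n)


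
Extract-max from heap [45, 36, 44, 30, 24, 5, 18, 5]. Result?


Max = 45
Replace root with last, heapify down
Resulting heap: [44, 36, 18, 30, 24, 5, 5]


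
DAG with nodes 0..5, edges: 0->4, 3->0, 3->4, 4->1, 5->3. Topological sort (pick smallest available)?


Kahn's algorithm, process smallest node first
Order: [2, 5, 3, 0, 4, 1]


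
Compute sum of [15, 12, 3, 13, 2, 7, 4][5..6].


Prefix sums: [0, 15, 27, 30, 43, 45, 52, 56]
Sum[5..6] = prefix[7] - prefix[5] = 56 - 45 = 11


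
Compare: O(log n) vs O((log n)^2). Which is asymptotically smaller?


logarithmic grows slower than polylogarithmic
O(log n) is asymptotically smaller; O((log n)^2) grows faster


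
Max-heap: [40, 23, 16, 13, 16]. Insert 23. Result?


Append 23: [40, 23, 16, 13, 16, 23]
Bubble up: swap idx 5(23) with idx 2(16)
Result: [40, 23, 23, 13, 16, 16]


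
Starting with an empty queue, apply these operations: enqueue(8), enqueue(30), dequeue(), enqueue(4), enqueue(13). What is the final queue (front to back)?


enqueue(8) -> [8]
enqueue(30) -> [8, 30]
dequeue() returns 8 -> [30]
enqueue(4) -> [30, 4]
enqueue(13) -> [30, 4, 13]
Final queue (front to back): [30, 4, 13]


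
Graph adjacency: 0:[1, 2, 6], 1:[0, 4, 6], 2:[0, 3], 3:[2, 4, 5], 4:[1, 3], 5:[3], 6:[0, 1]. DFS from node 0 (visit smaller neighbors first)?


DFS stack-based: start with [0]
Visit order: [0, 1, 4, 3, 2, 5, 6]


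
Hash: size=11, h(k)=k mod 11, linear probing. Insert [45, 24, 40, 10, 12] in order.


Insertions: 45->slot 1; 24->slot 2; 40->slot 7; 10->slot 10; 12->slot 3
Table: [None, 45, 24, 12, None, None, None, 40, None, None, 10]


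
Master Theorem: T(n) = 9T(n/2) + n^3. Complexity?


a=9, b=2, c=3. log_2(9)=3.170 > c=3. Case 1: O(n^log_b(a)) = O(n^3.170)
Complexity: O(n^3.170)


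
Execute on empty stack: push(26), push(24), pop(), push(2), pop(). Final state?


push(26) -> [26]
push(24) -> [26, 24]
pop() returns 24 -> [26]
push(2) -> [26, 2]
pop() returns 2 -> [26]
Final stack (bottom to top): [26]


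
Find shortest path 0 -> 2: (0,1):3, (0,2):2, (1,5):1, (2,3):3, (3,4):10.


Dijkstra from 0:
Distances: {0: 0, 1: 3, 2: 2, 3: 5, 4: 15, 5: 4}
Shortest distance to 2 = 2, path = [0, 2]


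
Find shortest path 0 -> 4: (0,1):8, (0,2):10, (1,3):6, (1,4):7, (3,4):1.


Dijkstra from 0:
Distances: {0: 0, 1: 8, 2: 10, 3: 14, 4: 15}
Shortest distance to 4 = 15, path = [0, 1, 4]


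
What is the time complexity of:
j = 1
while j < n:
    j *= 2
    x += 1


Per nesting level: O(log n) = O(log n)
Complexity: O(log n)


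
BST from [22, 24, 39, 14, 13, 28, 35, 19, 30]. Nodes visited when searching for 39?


BST root = 22
Search for 39: compare at each node
Path: [22, 24, 39]


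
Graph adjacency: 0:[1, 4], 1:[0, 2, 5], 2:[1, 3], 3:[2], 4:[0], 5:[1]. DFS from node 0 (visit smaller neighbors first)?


DFS stack-based: start with [0]
Visit order: [0, 1, 2, 3, 5, 4]


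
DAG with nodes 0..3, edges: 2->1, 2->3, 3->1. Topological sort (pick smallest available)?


Kahn's algorithm, process smallest node first
Order: [0, 2, 3, 1]


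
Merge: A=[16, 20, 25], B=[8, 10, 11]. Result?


Compare heads, take smaller each step.
Merged: [8, 10, 11, 16, 20, 25]


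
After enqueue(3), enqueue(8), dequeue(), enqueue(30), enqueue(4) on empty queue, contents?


enqueue(3) -> [3]
enqueue(8) -> [3, 8]
dequeue() returns 3 -> [8]
enqueue(30) -> [8, 30]
enqueue(4) -> [8, 30, 4]
Final queue (front to back): [8, 30, 4]


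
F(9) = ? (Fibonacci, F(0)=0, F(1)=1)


F(n)=F(n-1)+F(n-2)
...F(7)=13, F(8)=21, F(9)=34


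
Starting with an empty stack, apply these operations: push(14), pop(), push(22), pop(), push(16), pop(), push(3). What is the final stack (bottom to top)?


push(14) -> [14]
pop() returns 14 -> []
push(22) -> [22]
pop() returns 22 -> []
push(16) -> [16]
pop() returns 16 -> []
push(3) -> [3]
Final stack (bottom to top): [3]


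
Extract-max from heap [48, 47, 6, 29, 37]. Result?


Max = 48
Replace root with last, heapify down
Resulting heap: [47, 37, 6, 29]


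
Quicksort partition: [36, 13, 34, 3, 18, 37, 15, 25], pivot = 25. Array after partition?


Elements <= 25 go left of pivot.
Result: [13, 3, 18, 15, 25, 37, 36, 34], pivot at index 4


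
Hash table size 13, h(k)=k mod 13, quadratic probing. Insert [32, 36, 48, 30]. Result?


Insertions: 32->slot 6; 36->slot 10; 48->slot 9; 30->slot 4
Table: [None, None, None, None, 30, None, 32, None, None, 48, 36, None, None]


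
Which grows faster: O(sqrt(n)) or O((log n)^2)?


polylogarithmic grows slower than sublinear
O((log n)^2) is asymptotically smaller; O(sqrt(n)) grows faster


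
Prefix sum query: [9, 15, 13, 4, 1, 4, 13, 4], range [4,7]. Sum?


Prefix sums: [0, 9, 24, 37, 41, 42, 46, 59, 63]
Sum[4..7] = prefix[8] - prefix[4] = 63 - 41 = 22


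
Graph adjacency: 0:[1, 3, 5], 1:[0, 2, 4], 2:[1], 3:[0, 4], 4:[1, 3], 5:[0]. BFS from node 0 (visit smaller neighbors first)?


BFS queue: start with [0]
Visit order: [0, 1, 3, 5, 2, 4]


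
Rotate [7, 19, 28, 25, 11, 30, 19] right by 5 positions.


Right rotate by 5: [28, 25, 11, 30, 19, 7, 19]


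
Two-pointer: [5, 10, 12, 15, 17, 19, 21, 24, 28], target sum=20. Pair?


Two pointers: lo=0, hi=8
Found pair: (5, 15) summing to 20


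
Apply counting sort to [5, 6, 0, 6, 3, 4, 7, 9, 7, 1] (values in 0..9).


Count array: [1, 1, 0, 1, 1, 1, 2, 2, 0, 1]
Reconstruct: [0, 1, 3, 4, 5, 6, 6, 7, 7, 9]


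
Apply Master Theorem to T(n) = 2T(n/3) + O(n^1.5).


a=2, b=3, c=1.5. log_3(2)=0.631 < c=1.5. Case 3: O(n^c) = O(n^1.500)
Complexity: O(n^1.500)


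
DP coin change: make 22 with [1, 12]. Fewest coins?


dp[0]=0; dp[i]=1+min(dp[i-c] for c in coins)
...dp[17]=6, dp[18]=7, dp[19]=8, dp[20]=9, dp[21]=10, dp[22]=11
Minimum coins for 22 = 11


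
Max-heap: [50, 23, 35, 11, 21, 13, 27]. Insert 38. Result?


Append 38: [50, 23, 35, 11, 21, 13, 27, 38]
Bubble up: swap idx 7(38) with idx 3(11); swap idx 3(38) with idx 1(23)
Result: [50, 38, 35, 23, 21, 13, 27, 11]


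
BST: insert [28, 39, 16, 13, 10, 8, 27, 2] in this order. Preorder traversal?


Root = 28; build tree by BST insertion.
Preorder traversal: [28, 16, 13, 10, 8, 2, 27, 39]


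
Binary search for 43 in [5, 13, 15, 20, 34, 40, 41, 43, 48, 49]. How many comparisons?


Search for 43:
[0,9] mid=4 arr[4]=34
[5,9] mid=7 arr[7]=43
Total: 2 comparisons


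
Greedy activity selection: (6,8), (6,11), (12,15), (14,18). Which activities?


Greedy: pick earliest-ending, then skip overlaps.
Selected (2 activities): [(6, 8), (12, 15)]


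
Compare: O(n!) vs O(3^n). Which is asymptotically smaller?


exponential (base 3) grows slower than factorial
O(3^n) is asymptotically smaller; O(n!) grows faster


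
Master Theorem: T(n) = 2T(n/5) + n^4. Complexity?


a=2, b=5, c=4. log_5(2)=0.431 < c=4. Case 3: O(n^c) = O(n^4)
Complexity: O(n^4)


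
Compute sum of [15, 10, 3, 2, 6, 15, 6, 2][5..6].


Prefix sums: [0, 15, 25, 28, 30, 36, 51, 57, 59]
Sum[5..6] = prefix[7] - prefix[5] = 57 - 36 = 21


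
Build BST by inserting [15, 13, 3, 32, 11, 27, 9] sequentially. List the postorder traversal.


Root = 15; build tree by BST insertion.
Postorder traversal: [9, 11, 3, 13, 27, 32, 15]


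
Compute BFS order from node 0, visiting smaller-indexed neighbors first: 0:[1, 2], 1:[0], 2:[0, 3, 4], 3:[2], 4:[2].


BFS queue: start with [0]
Visit order: [0, 1, 2, 3, 4]


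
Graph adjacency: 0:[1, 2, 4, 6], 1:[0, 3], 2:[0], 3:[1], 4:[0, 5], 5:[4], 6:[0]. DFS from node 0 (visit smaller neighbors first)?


DFS stack-based: start with [0]
Visit order: [0, 1, 3, 2, 4, 5, 6]


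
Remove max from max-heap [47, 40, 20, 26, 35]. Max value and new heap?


Max = 47
Replace root with last, heapify down
Resulting heap: [40, 35, 20, 26]


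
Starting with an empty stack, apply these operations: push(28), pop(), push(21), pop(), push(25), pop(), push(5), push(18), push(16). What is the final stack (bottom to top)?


push(28) -> [28]
pop() returns 28 -> []
push(21) -> [21]
pop() returns 21 -> []
push(25) -> [25]
pop() returns 25 -> []
push(5) -> [5]
push(18) -> [5, 18]
push(16) -> [5, 18, 16]
Final stack (bottom to top): [5, 18, 16]


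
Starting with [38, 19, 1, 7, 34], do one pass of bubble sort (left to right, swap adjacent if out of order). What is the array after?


After one pass: [19, 1, 7, 34, 38]


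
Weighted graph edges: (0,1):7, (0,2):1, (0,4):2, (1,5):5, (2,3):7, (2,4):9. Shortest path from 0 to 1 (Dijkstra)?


Dijkstra from 0:
Distances: {0: 0, 1: 7, 2: 1, 3: 8, 4: 2, 5: 12}
Shortest distance to 1 = 7, path = [0, 1]


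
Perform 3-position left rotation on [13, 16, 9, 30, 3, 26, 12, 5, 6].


Left rotate by 3: [30, 3, 26, 12, 5, 6, 13, 16, 9]


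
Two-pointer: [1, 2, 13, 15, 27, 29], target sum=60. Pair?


Two pointers: lo=0, hi=5
No pair sums to 60


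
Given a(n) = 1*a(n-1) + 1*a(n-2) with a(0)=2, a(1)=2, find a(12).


Build bottom-up:
...a(10)=178, a(11)=288, a(12)=1*288+1*178=466


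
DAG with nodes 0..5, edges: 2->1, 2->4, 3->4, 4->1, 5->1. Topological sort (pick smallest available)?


Kahn's algorithm, process smallest node first
Order: [0, 2, 3, 4, 5, 1]


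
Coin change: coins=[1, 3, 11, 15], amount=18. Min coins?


dp[0]=0; dp[i]=1+min(dp[i-c] for c in coins)
...dp[13]=3, dp[14]=2, dp[15]=1, dp[16]=2, dp[17]=3, dp[18]=2
Minimum coins for 18 = 2


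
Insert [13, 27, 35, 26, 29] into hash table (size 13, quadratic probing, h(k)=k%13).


Insertions: 13->slot 0; 27->slot 1; 35->slot 9; 26->slot 4; 29->slot 3
Table: [13, 27, None, 29, 26, None, None, None, None, 35, None, None, None]


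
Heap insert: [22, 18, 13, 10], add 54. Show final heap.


Append 54: [22, 18, 13, 10, 54]
Bubble up: swap idx 4(54) with idx 1(18); swap idx 1(54) with idx 0(22)
Result: [54, 22, 13, 10, 18]


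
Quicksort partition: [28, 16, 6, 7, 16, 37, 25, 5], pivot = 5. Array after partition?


Elements <= 5 go left of pivot.
Result: [5, 16, 6, 7, 16, 37, 25, 28], pivot at index 0


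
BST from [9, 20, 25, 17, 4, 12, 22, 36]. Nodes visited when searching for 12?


BST root = 9
Search for 12: compare at each node
Path: [9, 20, 17, 12]


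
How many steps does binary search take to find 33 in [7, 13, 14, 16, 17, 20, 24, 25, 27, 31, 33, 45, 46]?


Search for 33:
[0,12] mid=6 arr[6]=24
[7,12] mid=9 arr[9]=31
[10,12] mid=11 arr[11]=45
[10,10] mid=10 arr[10]=33
Total: 4 comparisons


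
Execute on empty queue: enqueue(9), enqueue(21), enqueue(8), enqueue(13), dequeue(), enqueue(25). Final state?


enqueue(9) -> [9]
enqueue(21) -> [9, 21]
enqueue(8) -> [9, 21, 8]
enqueue(13) -> [9, 21, 8, 13]
dequeue() returns 9 -> [21, 8, 13]
enqueue(25) -> [21, 8, 13, 25]
Final queue (front to back): [21, 8, 13, 25]


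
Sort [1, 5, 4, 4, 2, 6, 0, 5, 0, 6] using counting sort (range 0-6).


Count array: [2, 1, 1, 0, 2, 2, 2]
Reconstruct: [0, 0, 1, 2, 4, 4, 5, 5, 6, 6]


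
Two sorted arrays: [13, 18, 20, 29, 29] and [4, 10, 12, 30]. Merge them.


Compare heads, take smaller each step.
Merged: [4, 10, 12, 13, 18, 20, 29, 29, 30]


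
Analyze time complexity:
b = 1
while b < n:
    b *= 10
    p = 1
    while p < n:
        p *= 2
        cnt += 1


Per nesting level: O(log n) * O(log n) = O((log n)^2)
Complexity: O((log n)^2)


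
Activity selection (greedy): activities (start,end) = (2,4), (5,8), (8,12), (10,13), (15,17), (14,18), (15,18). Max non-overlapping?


Greedy: pick earliest-ending, then skip overlaps.
Selected (4 activities): [(2, 4), (5, 8), (8, 12), (15, 17)]


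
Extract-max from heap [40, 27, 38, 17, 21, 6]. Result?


Max = 40
Replace root with last, heapify down
Resulting heap: [38, 27, 6, 17, 21]


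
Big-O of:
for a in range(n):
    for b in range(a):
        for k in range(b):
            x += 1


Per nesting level: O(n) * O(n) [triangular over a] * O(n) [triangular over b] = O(n^3)
Complexity: O(n^3)


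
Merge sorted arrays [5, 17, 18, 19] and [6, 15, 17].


Compare heads, take smaller each step.
Merged: [5, 6, 15, 17, 17, 18, 19]


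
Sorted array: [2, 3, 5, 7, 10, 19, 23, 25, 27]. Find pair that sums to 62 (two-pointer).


Two pointers: lo=0, hi=8
No pair sums to 62


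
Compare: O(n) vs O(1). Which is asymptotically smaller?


constant grows slower than linear
O(1) is asymptotically smaller; O(n) grows faster


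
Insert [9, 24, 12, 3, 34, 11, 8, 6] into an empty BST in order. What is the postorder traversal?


Root = 9; build tree by BST insertion.
Postorder traversal: [6, 8, 3, 11, 12, 34, 24, 9]


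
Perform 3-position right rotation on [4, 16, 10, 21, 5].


Right rotate by 3: [10, 21, 5, 4, 16]


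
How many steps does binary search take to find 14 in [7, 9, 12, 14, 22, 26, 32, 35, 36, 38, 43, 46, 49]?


Search for 14:
[0,12] mid=6 arr[6]=32
[0,5] mid=2 arr[2]=12
[3,5] mid=4 arr[4]=22
[3,3] mid=3 arr[3]=14
Total: 4 comparisons


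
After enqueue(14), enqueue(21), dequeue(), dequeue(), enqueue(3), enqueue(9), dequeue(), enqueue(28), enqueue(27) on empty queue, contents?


enqueue(14) -> [14]
enqueue(21) -> [14, 21]
dequeue() returns 14 -> [21]
dequeue() returns 21 -> []
enqueue(3) -> [3]
enqueue(9) -> [3, 9]
dequeue() returns 3 -> [9]
enqueue(28) -> [9, 28]
enqueue(27) -> [9, 28, 27]
Final queue (front to back): [9, 28, 27]


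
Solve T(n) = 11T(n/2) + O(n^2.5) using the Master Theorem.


a=11, b=2, c=2.5. log_2(11)=3.459 > c=2.5. Case 1: O(n^log_b(a)) = O(n^3.459)
Complexity: O(n^3.459)


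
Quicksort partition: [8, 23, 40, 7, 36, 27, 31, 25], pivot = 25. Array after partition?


Elements <= 25 go left of pivot.
Result: [8, 23, 7, 25, 36, 27, 31, 40], pivot at index 3


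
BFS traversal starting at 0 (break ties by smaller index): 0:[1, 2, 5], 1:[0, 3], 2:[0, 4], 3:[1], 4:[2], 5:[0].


BFS queue: start with [0]
Visit order: [0, 1, 2, 5, 3, 4]


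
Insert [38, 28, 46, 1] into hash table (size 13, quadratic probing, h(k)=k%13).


Insertions: 38->slot 12; 28->slot 2; 46->slot 7; 1->slot 1
Table: [None, 1, 28, None, None, None, None, 46, None, None, None, None, 38]


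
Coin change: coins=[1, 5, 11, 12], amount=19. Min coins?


dp[0]=0; dp[i]=1+min(dp[i-c] for c in coins)
...dp[14]=3, dp[15]=3, dp[16]=2, dp[17]=2, dp[18]=3, dp[19]=4
Minimum coins for 19 = 4


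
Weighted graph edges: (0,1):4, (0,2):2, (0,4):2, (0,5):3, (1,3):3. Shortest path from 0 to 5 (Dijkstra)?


Dijkstra from 0:
Distances: {0: 0, 1: 4, 2: 2, 3: 7, 4: 2, 5: 3}
Shortest distance to 5 = 3, path = [0, 5]


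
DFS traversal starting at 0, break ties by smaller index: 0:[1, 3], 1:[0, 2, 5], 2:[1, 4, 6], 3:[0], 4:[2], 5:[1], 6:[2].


DFS stack-based: start with [0]
Visit order: [0, 1, 2, 4, 6, 5, 3]


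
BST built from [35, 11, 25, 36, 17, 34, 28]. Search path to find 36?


BST root = 35
Search for 36: compare at each node
Path: [35, 36]


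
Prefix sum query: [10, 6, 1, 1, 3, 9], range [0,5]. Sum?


Prefix sums: [0, 10, 16, 17, 18, 21, 30]
Sum[0..5] = prefix[6] - prefix[0] = 30 - 0 = 30


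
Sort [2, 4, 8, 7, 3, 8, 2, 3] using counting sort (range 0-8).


Count array: [0, 0, 2, 2, 1, 0, 0, 1, 2]
Reconstruct: [2, 2, 3, 3, 4, 7, 8, 8]


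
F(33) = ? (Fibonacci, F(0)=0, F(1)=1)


F(n)=F(n-1)+F(n-2)
...F(31)=1346269, F(32)=2178309, F(33)=3524578


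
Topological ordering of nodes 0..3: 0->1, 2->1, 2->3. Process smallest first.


Kahn's algorithm, process smallest node first
Order: [0, 2, 1, 3]


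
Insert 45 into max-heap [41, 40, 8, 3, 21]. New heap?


Append 45: [41, 40, 8, 3, 21, 45]
Bubble up: swap idx 5(45) with idx 2(8); swap idx 2(45) with idx 0(41)
Result: [45, 40, 41, 3, 21, 8]


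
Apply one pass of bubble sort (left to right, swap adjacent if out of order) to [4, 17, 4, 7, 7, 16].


After one pass: [4, 4, 7, 7, 16, 17]


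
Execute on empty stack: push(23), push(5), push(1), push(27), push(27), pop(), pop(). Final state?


push(23) -> [23]
push(5) -> [23, 5]
push(1) -> [23, 5, 1]
push(27) -> [23, 5, 1, 27]
push(27) -> [23, 5, 1, 27, 27]
pop() returns 27 -> [23, 5, 1, 27]
pop() returns 27 -> [23, 5, 1]
Final stack (bottom to top): [23, 5, 1]


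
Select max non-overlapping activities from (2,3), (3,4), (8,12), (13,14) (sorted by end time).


Greedy: pick earliest-ending, then skip overlaps.
Selected (4 activities): [(2, 3), (3, 4), (8, 12), (13, 14)]


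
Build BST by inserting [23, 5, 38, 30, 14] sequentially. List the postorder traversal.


Root = 23; build tree by BST insertion.
Postorder traversal: [14, 5, 30, 38, 23]


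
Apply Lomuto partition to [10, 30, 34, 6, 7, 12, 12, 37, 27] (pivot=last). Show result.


Elements <= 27 go left of pivot.
Result: [10, 6, 7, 12, 12, 27, 34, 37, 30], pivot at index 5


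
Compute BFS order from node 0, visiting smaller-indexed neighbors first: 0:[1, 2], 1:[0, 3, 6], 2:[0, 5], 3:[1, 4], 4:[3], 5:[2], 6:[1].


BFS queue: start with [0]
Visit order: [0, 1, 2, 3, 6, 5, 4]


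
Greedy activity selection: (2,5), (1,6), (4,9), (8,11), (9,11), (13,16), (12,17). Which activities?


Greedy: pick earliest-ending, then skip overlaps.
Selected (3 activities): [(2, 5), (8, 11), (13, 16)]


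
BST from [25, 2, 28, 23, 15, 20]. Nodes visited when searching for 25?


BST root = 25
Search for 25: compare at each node
Path: [25]


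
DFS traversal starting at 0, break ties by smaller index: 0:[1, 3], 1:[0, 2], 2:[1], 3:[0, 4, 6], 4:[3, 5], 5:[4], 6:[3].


DFS stack-based: start with [0]
Visit order: [0, 1, 2, 3, 4, 5, 6]


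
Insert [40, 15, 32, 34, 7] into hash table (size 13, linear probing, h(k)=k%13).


Insertions: 40->slot 1; 15->slot 2; 32->slot 6; 34->slot 8; 7->slot 7
Table: [None, 40, 15, None, None, None, 32, 7, 34, None, None, None, None]


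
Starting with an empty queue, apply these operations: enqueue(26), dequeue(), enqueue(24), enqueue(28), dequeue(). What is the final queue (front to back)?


enqueue(26) -> [26]
dequeue() returns 26 -> []
enqueue(24) -> [24]
enqueue(28) -> [24, 28]
dequeue() returns 24 -> [28]
Final queue (front to back): [28]


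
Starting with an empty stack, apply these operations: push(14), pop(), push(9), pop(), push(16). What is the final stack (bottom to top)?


push(14) -> [14]
pop() returns 14 -> []
push(9) -> [9]
pop() returns 9 -> []
push(16) -> [16]
Final stack (bottom to top): [16]


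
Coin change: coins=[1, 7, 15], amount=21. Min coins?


dp[0]=0; dp[i]=1+min(dp[i-c] for c in coins)
...dp[16]=2, dp[17]=3, dp[18]=4, dp[19]=5, dp[20]=6, dp[21]=3
Minimum coins for 21 = 3


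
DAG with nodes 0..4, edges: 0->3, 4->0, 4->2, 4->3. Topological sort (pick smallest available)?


Kahn's algorithm, process smallest node first
Order: [1, 4, 0, 2, 3]


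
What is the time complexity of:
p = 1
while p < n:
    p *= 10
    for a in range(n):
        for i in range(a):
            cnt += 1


Per nesting level: O(log n) * O(n) * O(n) [triangular over a] = O(n^2 log n)
Complexity: O(n^2 log n)


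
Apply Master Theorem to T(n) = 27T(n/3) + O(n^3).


a=27, b=3, c=3. log_3(27)=3 = c=3. Case 2: O(n^c log n) = O(n^3 log n)
Complexity: O(n^3 log n)


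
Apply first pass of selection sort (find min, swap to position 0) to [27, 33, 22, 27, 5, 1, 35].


After one pass: [1, 33, 22, 27, 5, 27, 35]


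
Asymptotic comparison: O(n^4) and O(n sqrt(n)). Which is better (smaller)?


n^1.5 grows slower than quartic
O(n sqrt(n)) is asymptotically smaller; O(n^4) grows faster


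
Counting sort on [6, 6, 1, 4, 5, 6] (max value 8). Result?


Count array: [0, 1, 0, 0, 1, 1, 3, 0, 0]
Reconstruct: [1, 4, 5, 6, 6, 6]


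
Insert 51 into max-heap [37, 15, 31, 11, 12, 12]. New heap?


Append 51: [37, 15, 31, 11, 12, 12, 51]
Bubble up: swap idx 6(51) with idx 2(31); swap idx 2(51) with idx 0(37)
Result: [51, 15, 37, 11, 12, 12, 31]


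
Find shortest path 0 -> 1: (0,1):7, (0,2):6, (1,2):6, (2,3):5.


Dijkstra from 0:
Distances: {0: 0, 1: 7, 2: 6, 3: 11}
Shortest distance to 1 = 7, path = [0, 1]


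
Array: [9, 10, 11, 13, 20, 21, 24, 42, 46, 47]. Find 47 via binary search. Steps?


Search for 47:
[0,9] mid=4 arr[4]=20
[5,9] mid=7 arr[7]=42
[8,9] mid=8 arr[8]=46
[9,9] mid=9 arr[9]=47
Total: 4 comparisons


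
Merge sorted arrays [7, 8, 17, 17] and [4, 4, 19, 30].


Compare heads, take smaller each step.
Merged: [4, 4, 7, 8, 17, 17, 19, 30]


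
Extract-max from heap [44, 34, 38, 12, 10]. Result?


Max = 44
Replace root with last, heapify down
Resulting heap: [38, 34, 10, 12]


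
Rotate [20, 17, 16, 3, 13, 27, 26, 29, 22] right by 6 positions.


Right rotate by 6: [3, 13, 27, 26, 29, 22, 20, 17, 16]


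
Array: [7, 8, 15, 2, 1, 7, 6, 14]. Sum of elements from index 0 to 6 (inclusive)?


Prefix sums: [0, 7, 15, 30, 32, 33, 40, 46, 60]
Sum[0..6] = prefix[7] - prefix[0] = 46 - 0 = 46


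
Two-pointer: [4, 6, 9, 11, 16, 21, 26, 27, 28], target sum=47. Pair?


Two pointers: lo=0, hi=8
Found pair: (21, 26) summing to 47


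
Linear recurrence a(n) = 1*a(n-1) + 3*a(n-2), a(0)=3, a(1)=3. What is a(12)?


Build bottom-up:
...a(10)=8049, a(11)=18480, a(12)=1*18480+3*8049=42627


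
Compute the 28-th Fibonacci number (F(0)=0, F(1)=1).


F(n)=F(n-1)+F(n-2)
...F(26)=121393, F(27)=196418, F(28)=317811


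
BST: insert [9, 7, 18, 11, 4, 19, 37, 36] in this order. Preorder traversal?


Root = 9; build tree by BST insertion.
Preorder traversal: [9, 7, 4, 18, 11, 19, 37, 36]


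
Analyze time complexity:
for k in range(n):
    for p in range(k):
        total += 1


Per nesting level: O(n) * O(n) [triangular over k] = O(n^2)
Complexity: O(n^2)


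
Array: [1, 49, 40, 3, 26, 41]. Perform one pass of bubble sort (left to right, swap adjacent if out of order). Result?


After one pass: [1, 40, 3, 26, 41, 49]


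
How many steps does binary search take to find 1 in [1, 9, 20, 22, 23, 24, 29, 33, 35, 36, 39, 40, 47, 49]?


Search for 1:
[0,13] mid=6 arr[6]=29
[0,5] mid=2 arr[2]=20
[0,1] mid=0 arr[0]=1
Total: 3 comparisons


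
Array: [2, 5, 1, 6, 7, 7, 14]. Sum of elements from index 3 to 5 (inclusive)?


Prefix sums: [0, 2, 7, 8, 14, 21, 28, 42]
Sum[3..5] = prefix[6] - prefix[3] = 28 - 8 = 20


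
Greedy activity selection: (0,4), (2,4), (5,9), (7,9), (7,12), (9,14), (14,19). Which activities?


Greedy: pick earliest-ending, then skip overlaps.
Selected (4 activities): [(0, 4), (5, 9), (9, 14), (14, 19)]


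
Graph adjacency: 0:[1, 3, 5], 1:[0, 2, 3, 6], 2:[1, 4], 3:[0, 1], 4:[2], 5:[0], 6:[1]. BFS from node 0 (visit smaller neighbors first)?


BFS queue: start with [0]
Visit order: [0, 1, 3, 5, 2, 6, 4]


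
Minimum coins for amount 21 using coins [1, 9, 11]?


dp[0]=0; dp[i]=1+min(dp[i-c] for c in coins)
...dp[16]=6, dp[17]=7, dp[18]=2, dp[19]=3, dp[20]=2, dp[21]=3
Minimum coins for 21 = 3


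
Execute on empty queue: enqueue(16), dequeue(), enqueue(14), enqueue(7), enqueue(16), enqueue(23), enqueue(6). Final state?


enqueue(16) -> [16]
dequeue() returns 16 -> []
enqueue(14) -> [14]
enqueue(7) -> [14, 7]
enqueue(16) -> [14, 7, 16]
enqueue(23) -> [14, 7, 16, 23]
enqueue(6) -> [14, 7, 16, 23, 6]
Final queue (front to back): [14, 7, 16, 23, 6]


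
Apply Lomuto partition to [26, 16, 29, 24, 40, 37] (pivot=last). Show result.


Elements <= 37 go left of pivot.
Result: [26, 16, 29, 24, 37, 40], pivot at index 4


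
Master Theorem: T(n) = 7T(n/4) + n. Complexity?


a=7, b=4, c=1. log_4(7)=1.404 > c=1. Case 1: O(n^log_b(a)) = O(n^1.404)
Complexity: O(n^1.404)


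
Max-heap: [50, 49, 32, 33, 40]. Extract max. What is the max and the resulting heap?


Max = 50
Replace root with last, heapify down
Resulting heap: [49, 40, 32, 33]


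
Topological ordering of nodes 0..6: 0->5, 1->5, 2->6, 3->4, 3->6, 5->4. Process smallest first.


Kahn's algorithm, process smallest node first
Order: [0, 1, 2, 3, 5, 4, 6]


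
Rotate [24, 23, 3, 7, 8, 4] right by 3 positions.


Right rotate by 3: [7, 8, 4, 24, 23, 3]


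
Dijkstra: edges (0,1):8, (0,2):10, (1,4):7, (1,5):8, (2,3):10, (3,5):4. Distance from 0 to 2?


Dijkstra from 0:
Distances: {0: 0, 1: 8, 2: 10, 3: 20, 4: 15, 5: 16}
Shortest distance to 2 = 10, path = [0, 2]


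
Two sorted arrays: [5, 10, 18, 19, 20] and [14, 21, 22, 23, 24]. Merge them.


Compare heads, take smaller each step.
Merged: [5, 10, 14, 18, 19, 20, 21, 22, 23, 24]


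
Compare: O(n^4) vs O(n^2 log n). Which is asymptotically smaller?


n^2 log n grows slower than quartic
O(n^2 log n) is asymptotically smaller; O(n^4) grows faster


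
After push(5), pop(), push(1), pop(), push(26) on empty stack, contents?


push(5) -> [5]
pop() returns 5 -> []
push(1) -> [1]
pop() returns 1 -> []
push(26) -> [26]
Final stack (bottom to top): [26]


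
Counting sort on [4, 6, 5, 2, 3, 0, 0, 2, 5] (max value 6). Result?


Count array: [2, 0, 2, 1, 1, 2, 1]
Reconstruct: [0, 0, 2, 2, 3, 4, 5, 5, 6]


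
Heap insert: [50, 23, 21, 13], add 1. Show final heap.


Append 1: [50, 23, 21, 13, 1]
Bubble up: no swaps needed
Result: [50, 23, 21, 13, 1]


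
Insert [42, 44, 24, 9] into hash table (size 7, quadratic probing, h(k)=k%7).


Insertions: 42->slot 0; 44->slot 2; 24->slot 3; 9->slot 6
Table: [42, None, 44, 24, None, None, 9]


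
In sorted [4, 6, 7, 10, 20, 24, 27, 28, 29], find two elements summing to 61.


Two pointers: lo=0, hi=8
No pair sums to 61


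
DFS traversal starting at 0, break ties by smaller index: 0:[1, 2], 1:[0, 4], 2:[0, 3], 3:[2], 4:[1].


DFS stack-based: start with [0]
Visit order: [0, 1, 4, 2, 3]


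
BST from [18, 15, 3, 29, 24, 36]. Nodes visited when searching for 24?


BST root = 18
Search for 24: compare at each node
Path: [18, 29, 24]


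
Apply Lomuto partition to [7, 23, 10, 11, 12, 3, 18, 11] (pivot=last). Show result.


Elements <= 11 go left of pivot.
Result: [7, 10, 11, 3, 11, 23, 18, 12], pivot at index 4


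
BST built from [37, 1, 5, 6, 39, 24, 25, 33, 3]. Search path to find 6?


BST root = 37
Search for 6: compare at each node
Path: [37, 1, 5, 6]


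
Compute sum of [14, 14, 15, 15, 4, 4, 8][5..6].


Prefix sums: [0, 14, 28, 43, 58, 62, 66, 74]
Sum[5..6] = prefix[7] - prefix[5] = 74 - 62 = 12


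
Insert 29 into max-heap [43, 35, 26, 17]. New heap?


Append 29: [43, 35, 26, 17, 29]
Bubble up: no swaps needed
Result: [43, 35, 26, 17, 29]


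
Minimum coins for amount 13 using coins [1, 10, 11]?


dp[0]=0; dp[i]=1+min(dp[i-c] for c in coins)
...dp[8]=8, dp[9]=9, dp[10]=1, dp[11]=1, dp[12]=2, dp[13]=3
Minimum coins for 13 = 3


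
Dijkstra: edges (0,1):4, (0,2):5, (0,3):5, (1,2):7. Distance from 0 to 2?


Dijkstra from 0:
Distances: {0: 0, 1: 4, 2: 5, 3: 5}
Shortest distance to 2 = 5, path = [0, 2]


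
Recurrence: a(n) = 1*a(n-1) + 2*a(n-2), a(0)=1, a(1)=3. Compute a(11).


Build bottom-up:
...a(9)=683, a(10)=1365, a(11)=1*1365+2*683=2731


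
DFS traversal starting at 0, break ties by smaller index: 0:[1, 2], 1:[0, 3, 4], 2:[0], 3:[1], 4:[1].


DFS stack-based: start with [0]
Visit order: [0, 1, 3, 4, 2]


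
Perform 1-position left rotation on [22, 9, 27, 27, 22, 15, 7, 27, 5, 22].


Left rotate by 1: [9, 27, 27, 22, 15, 7, 27, 5, 22, 22]


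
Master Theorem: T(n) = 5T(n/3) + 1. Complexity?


a=5, b=3, c=0. log_3(5)=1.465 > c=0. Case 1: O(n^log_b(a)) = O(n^1.465)
Complexity: O(n^1.465)


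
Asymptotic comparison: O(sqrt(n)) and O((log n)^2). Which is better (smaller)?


polylogarithmic grows slower than sublinear
O((log n)^2) is asymptotically smaller; O(sqrt(n)) grows faster


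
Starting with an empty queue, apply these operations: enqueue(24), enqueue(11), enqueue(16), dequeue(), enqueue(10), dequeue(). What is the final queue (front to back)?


enqueue(24) -> [24]
enqueue(11) -> [24, 11]
enqueue(16) -> [24, 11, 16]
dequeue() returns 24 -> [11, 16]
enqueue(10) -> [11, 16, 10]
dequeue() returns 11 -> [16, 10]
Final queue (front to back): [16, 10]


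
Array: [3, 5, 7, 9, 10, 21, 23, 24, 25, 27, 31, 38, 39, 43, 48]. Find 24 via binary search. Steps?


Search for 24:
[0,14] mid=7 arr[7]=24
Total: 1 comparisons


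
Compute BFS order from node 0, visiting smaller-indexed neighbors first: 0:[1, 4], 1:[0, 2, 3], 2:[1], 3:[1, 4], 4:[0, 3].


BFS queue: start with [0]
Visit order: [0, 1, 4, 2, 3]


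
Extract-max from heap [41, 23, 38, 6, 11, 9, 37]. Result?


Max = 41
Replace root with last, heapify down
Resulting heap: [38, 23, 37, 6, 11, 9]


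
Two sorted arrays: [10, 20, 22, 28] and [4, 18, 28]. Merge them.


Compare heads, take smaller each step.
Merged: [4, 10, 18, 20, 22, 28, 28]


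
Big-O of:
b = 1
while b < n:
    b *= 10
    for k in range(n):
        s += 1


Per nesting level: O(log n) * O(n) = O(n log n)
Complexity: O(n log n)


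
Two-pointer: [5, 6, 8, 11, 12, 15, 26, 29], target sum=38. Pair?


Two pointers: lo=0, hi=7
Found pair: (12, 26) summing to 38


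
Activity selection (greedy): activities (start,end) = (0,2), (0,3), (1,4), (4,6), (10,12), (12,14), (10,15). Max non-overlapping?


Greedy: pick earliest-ending, then skip overlaps.
Selected (4 activities): [(0, 2), (4, 6), (10, 12), (12, 14)]


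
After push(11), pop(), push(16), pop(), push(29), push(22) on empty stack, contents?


push(11) -> [11]
pop() returns 11 -> []
push(16) -> [16]
pop() returns 16 -> []
push(29) -> [29]
push(22) -> [29, 22]
Final stack (bottom to top): [29, 22]


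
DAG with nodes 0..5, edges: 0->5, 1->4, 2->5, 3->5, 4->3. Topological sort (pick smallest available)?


Kahn's algorithm, process smallest node first
Order: [0, 1, 2, 4, 3, 5]


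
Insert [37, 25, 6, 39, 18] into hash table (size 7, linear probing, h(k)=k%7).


Insertions: 37->slot 2; 25->slot 4; 6->slot 6; 39->slot 5; 18->slot 0
Table: [18, None, 37, None, 25, 39, 6]


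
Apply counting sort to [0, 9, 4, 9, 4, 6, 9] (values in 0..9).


Count array: [1, 0, 0, 0, 2, 0, 1, 0, 0, 3]
Reconstruct: [0, 4, 4, 6, 9, 9, 9]


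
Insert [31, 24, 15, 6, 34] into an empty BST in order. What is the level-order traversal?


Root = 31; build tree by BST insertion.
Level-Order traversal: [31, 24, 34, 15, 6]


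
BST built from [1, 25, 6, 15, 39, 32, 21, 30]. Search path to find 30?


BST root = 1
Search for 30: compare at each node
Path: [1, 25, 39, 32, 30]


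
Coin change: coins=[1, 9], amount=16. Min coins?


dp[0]=0; dp[i]=1+min(dp[i-c] for c in coins)
...dp[11]=3, dp[12]=4, dp[13]=5, dp[14]=6, dp[15]=7, dp[16]=8
Minimum coins for 16 = 8


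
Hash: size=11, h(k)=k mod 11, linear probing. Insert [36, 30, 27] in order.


Insertions: 36->slot 3; 30->slot 8; 27->slot 5
Table: [None, None, None, 36, None, 27, None, None, 30, None, None]


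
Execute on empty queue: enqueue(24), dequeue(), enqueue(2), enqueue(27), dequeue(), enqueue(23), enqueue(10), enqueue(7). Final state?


enqueue(24) -> [24]
dequeue() returns 24 -> []
enqueue(2) -> [2]
enqueue(27) -> [2, 27]
dequeue() returns 2 -> [27]
enqueue(23) -> [27, 23]
enqueue(10) -> [27, 23, 10]
enqueue(7) -> [27, 23, 10, 7]
Final queue (front to back): [27, 23, 10, 7]
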